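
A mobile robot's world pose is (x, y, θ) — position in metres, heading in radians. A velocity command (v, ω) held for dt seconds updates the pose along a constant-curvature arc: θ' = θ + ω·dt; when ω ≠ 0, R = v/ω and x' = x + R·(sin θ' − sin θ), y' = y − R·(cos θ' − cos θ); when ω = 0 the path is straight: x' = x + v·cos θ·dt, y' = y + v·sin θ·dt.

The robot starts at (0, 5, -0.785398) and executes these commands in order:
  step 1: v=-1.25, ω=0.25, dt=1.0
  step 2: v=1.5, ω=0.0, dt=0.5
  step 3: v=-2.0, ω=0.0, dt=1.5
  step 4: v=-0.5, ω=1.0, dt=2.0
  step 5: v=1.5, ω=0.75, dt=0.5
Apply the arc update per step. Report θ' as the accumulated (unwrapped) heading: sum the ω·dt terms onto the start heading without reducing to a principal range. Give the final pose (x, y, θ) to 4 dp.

step 1: θ'=-0.5354 (R=-5.0000) → pose (-0.9846, 5.7648, -0.5354)
step 2: θ'=-0.5354 (straight) → pose (-0.3396, 5.3822, -0.5354)
step 3: θ'=-0.5354 (straight) → pose (-2.9198, 6.9127, -0.5354)
step 4: θ'=1.4646 (R=-0.5000) → pose (-3.6720, 6.5357, 1.4646)
step 5: θ'=1.8396 (R=2.0000) → pose (-3.7326, 7.2788, 1.8396)

(-3.7326, 7.2788, 1.8396)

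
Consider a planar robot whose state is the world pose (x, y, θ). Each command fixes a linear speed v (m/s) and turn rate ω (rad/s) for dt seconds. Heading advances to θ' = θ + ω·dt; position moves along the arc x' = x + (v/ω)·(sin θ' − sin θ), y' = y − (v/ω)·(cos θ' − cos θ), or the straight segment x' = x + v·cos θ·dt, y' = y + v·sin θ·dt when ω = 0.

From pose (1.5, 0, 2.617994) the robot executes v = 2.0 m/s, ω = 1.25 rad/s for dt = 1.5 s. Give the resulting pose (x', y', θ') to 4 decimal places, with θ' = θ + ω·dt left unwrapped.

θ' = 2.6180 + 1.25·1.5 = 4.4930
R = v/ω = 2.0/1.25 = 1.6000
x' = 1.5 + 1.6000·(sin 4.4930 − sin 2.6180) = -0.8616
y' = 0 − 1.6000·(cos 4.4930 − cos 2.6180) = -1.0374

(-0.8616, -1.0374, 4.4930)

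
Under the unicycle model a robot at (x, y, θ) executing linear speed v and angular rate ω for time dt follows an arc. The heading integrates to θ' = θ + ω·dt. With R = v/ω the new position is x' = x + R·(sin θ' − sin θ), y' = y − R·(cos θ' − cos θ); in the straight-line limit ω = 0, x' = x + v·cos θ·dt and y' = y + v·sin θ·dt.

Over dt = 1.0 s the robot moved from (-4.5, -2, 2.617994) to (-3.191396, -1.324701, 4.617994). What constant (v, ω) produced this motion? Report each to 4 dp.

Δθ = 4.617994 − 2.617994 = 2.000000
ω = Δθ/dt = 2.000000/1.0 = 2.0000
R = Δx/(sin θ' − sin θ) = -0.8750
v = R·ω = -0.8750·2.0000 = -1.7500

v = -1.7500, ω = 2.0000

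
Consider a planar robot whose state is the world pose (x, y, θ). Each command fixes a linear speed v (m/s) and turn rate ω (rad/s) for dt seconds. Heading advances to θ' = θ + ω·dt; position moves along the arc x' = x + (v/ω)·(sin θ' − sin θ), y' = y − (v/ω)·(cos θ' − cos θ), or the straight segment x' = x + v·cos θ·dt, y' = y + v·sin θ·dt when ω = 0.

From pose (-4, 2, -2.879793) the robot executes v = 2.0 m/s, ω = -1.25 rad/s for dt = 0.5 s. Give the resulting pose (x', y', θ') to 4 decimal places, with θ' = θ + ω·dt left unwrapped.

(-4.9825, 2.0499, -3.5048)

θ' = -2.8798 + -1.25·0.5 = -3.5048
R = v/ω = 2.0/-1.25 = -1.6000
x' = -4 + -1.6000·(sin -3.5048 − sin -2.8798) = -4.9825
y' = 2 − -1.6000·(cos -3.5048 − cos -2.8798) = 2.0499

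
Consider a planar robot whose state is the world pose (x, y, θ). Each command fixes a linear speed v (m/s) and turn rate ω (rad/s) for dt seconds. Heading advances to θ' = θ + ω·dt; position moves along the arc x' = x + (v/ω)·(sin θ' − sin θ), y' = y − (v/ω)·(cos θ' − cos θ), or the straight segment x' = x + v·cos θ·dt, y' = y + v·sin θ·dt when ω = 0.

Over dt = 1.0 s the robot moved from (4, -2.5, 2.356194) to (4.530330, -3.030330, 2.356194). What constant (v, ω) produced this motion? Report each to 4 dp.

v = -0.7500, ω = 0.0000

Δθ = 2.356194 − 2.356194 = 0.000000
ω = Δθ/dt = 0.000000/1.0 = 0.0000
ω = 0 → v = (Δx·cos θ + Δy·sin θ)/dt = -0.7500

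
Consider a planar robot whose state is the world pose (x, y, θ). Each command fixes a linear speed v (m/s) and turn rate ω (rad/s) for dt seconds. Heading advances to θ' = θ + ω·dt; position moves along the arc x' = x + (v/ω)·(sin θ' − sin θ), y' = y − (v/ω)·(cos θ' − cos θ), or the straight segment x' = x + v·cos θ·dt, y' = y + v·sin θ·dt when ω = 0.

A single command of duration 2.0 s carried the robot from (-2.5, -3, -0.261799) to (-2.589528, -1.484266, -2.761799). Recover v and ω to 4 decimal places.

Δθ = -2.761799 − -0.261799 = -2.500000
ω = Δθ/dt = -2.500000/2.0 = -1.2500
R = −Δy/(cos θ' − cos θ) = 0.8000
v = R·ω = 0.8000·-1.2500 = -1.0000

v = -1.0000, ω = -1.2500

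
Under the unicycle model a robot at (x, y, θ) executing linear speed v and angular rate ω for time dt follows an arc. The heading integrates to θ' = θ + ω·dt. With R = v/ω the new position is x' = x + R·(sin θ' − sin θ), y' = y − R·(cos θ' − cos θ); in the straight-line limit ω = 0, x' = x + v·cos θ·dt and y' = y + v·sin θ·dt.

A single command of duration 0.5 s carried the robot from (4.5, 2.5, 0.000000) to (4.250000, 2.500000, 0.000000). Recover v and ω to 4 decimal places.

Δθ = 0.000000 − 0.000000 = 0.000000
ω = Δθ/dt = 0.000000/0.5 = 0.0000
ω = 0 → v = (Δx·cos θ + Δy·sin θ)/dt = -0.5000

v = -0.5000, ω = 0.0000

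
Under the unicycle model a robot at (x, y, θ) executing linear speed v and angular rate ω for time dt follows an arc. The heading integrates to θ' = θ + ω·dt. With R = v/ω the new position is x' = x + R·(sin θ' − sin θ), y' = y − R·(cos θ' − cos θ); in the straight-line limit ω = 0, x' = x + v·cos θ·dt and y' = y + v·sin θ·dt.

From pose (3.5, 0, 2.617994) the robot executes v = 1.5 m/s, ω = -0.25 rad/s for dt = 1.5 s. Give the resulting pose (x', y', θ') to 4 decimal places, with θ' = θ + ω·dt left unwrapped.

θ' = 2.6180 + -0.25·1.5 = 2.2430
R = v/ω = 1.5/-0.25 = -6.0000
x' = 3.5 + -6.0000·(sin 2.2430 − sin 2.6180) = 1.8053
y' = 0 − -6.0000·(cos 2.2430 − cos 2.6180) = 1.4599

(1.8053, 1.4599, 2.2430)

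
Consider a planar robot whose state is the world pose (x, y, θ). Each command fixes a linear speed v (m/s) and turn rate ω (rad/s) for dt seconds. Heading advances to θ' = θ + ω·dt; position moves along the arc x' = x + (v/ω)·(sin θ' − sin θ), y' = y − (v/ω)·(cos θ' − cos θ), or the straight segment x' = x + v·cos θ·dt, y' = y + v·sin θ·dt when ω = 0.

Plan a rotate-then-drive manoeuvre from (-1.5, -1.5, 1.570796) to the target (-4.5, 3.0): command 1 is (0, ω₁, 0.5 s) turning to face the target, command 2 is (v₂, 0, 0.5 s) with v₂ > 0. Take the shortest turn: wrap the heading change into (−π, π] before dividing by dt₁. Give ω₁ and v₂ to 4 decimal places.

heading to target = atan2(3−-1.5, -4.5−-1.5) = 2.1588
Δθ = wrap(2.1588 − 1.5708) = 0.5880; ω₁ = Δθ/dt₁ = 1.1760
distance = √((-4.5−-1.5)² + (3−-1.5)²) = 5.4083; v₂ = distance/dt₂ = 10.8167

ω₁ = 1.1760, v₂ = 10.8167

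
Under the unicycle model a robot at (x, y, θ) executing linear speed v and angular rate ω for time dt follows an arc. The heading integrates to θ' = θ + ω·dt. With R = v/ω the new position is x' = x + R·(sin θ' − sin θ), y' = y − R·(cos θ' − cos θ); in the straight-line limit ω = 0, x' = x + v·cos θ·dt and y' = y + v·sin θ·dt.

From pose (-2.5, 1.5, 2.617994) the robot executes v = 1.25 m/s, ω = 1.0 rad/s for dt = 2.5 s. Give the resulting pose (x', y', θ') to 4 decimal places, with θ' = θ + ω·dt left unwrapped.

(-4.2736, -0.0758, 5.1180)

θ' = 2.6180 + 1.0·2.5 = 5.1180
R = v/ω = 1.25/1.0 = 1.2500
x' = -2.5 + 1.2500·(sin 5.1180 − sin 2.6180) = -4.2736
y' = 1.5 − 1.2500·(cos 5.1180 − cos 2.6180) = -0.0758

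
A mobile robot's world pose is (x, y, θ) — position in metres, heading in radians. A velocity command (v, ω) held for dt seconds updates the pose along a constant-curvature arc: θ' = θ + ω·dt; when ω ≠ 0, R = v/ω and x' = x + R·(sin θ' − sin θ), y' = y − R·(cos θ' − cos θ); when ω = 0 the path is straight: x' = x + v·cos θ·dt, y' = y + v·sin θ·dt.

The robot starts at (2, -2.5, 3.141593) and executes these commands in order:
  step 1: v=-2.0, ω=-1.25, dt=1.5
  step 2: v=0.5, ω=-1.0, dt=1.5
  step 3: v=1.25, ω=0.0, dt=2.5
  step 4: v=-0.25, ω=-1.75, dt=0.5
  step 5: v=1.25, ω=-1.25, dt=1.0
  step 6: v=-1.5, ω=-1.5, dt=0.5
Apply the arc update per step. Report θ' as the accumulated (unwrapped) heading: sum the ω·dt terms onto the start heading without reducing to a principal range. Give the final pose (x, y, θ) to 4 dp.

step 1: θ'=1.2666 (R=1.6000) → pose (3.5265, -4.5793, 1.2666)
step 2: θ'=-0.2334 (R=-0.5000) → pose (4.1192, -4.2426, -0.2334)
step 3: θ'=-0.2334 (straight) → pose (7.1595, -4.9654, -0.2334)
step 4: θ'=-1.1084 (R=0.1429) → pose (7.0647, -4.8901, -1.1084)
step 5: θ'=-2.3584 (R=-1.0000) → pose (6.8752, -6.0449, -2.3584)
step 6: θ'=-3.1084 (R=1.0000) → pose (7.5476, -5.7541, -3.1084)

(7.5476, -5.7541, -3.1084)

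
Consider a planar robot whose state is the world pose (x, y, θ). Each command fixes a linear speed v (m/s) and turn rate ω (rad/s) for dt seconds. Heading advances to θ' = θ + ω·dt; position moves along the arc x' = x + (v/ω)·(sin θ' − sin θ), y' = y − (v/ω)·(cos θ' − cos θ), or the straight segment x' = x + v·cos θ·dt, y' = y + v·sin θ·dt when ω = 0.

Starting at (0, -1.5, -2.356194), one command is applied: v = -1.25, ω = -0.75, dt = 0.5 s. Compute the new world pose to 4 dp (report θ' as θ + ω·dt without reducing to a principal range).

θ' = -2.3562 + -0.75·0.5 = -2.7312
R = v/ω = -1.25/-0.75 = 1.6667
x' = 0 + 1.6667·(sin -2.7312 − sin -2.3562) = 0.5136
y' = -1.5 − 1.6667·(cos -2.7312 − cos -2.3562) = -1.1502

(0.5136, -1.1502, -2.7312)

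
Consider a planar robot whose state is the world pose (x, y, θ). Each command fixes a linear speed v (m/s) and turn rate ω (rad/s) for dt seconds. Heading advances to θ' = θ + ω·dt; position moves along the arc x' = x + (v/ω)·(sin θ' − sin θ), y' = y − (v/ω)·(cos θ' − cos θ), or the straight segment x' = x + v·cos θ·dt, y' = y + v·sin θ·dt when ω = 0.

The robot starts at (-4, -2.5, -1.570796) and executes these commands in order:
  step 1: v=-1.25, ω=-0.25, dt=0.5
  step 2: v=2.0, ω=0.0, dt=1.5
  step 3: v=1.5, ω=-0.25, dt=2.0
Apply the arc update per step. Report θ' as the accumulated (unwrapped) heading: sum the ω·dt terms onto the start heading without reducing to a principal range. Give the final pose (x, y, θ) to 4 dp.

step 1: θ'=-1.6958 (R=5.0000) → pose (-3.9610, -1.8766, -1.6958)
step 2: θ'=-1.6958 (straight) → pose (-4.3350, -4.8532, -1.6958)
step 3: θ'=-2.1958 (R=-6.0000) → pose (-5.4224, -7.6158, -2.1958)

(-5.4224, -7.6158, -2.1958)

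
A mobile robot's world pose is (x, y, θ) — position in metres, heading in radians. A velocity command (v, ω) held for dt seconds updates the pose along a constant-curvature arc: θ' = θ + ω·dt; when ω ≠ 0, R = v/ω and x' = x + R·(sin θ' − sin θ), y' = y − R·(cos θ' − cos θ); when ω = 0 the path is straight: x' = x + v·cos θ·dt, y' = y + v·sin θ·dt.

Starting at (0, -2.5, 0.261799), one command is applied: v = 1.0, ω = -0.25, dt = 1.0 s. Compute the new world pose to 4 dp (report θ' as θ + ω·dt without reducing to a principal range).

(0.9881, -2.3640, 0.0118)

θ' = 0.2618 + -0.25·1.0 = 0.0118
R = v/ω = 1.0/-0.25 = -4.0000
x' = 0 + -4.0000·(sin 0.0118 − sin 0.2618) = 0.9881
y' = -2.5 − -4.0000·(cos 0.0118 − cos 0.2618) = -2.3640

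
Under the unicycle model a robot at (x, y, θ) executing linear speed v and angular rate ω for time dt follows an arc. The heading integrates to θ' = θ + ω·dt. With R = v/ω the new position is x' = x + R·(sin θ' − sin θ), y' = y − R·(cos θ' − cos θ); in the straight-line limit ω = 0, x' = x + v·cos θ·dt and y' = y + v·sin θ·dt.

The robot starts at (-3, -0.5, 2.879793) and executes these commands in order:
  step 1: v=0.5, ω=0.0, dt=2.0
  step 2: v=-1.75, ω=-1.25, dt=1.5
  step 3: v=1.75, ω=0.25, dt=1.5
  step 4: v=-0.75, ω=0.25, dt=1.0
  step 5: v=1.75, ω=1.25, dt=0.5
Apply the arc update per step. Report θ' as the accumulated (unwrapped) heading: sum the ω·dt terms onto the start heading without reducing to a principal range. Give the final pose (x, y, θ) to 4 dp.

(-2.5441, 0.1364, 2.2548)

step 1: θ'=2.8798 (straight) → pose (-3.9659, -0.2412, 2.8798)
step 2: θ'=1.0048 (R=1.4000) → pose (-3.1466, -2.3442, 1.0048)
step 3: θ'=1.3798 (R=7.0000) → pose (-2.1823, 0.0807, 1.3798)
step 4: θ'=1.6298 (R=-3.0000) → pose (-2.2316, -0.6657, 1.6298)
step 5: θ'=2.2548 (R=1.4000) → pose (-2.5441, 0.1364, 2.2548)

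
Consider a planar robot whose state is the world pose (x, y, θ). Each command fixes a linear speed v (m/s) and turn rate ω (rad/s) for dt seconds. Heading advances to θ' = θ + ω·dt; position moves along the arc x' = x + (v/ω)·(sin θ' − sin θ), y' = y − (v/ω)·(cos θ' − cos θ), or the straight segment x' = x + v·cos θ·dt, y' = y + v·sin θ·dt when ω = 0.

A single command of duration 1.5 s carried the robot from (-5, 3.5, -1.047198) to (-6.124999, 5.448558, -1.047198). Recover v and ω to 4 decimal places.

Δθ = -1.047198 − -1.047198 = 0.000000
ω = Δθ/dt = 0.000000/1.5 = 0.0000
ω = 0 → v = (Δx·cos θ + Δy·sin θ)/dt = -1.5000

v = -1.5000, ω = 0.0000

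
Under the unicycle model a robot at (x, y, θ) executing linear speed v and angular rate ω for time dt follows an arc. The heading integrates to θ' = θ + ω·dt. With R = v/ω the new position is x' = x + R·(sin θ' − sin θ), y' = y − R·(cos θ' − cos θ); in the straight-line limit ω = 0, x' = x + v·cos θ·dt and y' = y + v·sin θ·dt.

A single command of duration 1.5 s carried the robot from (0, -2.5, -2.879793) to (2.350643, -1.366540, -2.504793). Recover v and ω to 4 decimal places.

Δθ = -2.504793 − -2.879793 = 0.375000
ω = Δθ/dt = 0.375000/1.5 = 0.2500
R = Δx/(sin θ' − sin θ) = -7.0000
v = R·ω = -7.0000·0.2500 = -1.7500

v = -1.7500, ω = 0.2500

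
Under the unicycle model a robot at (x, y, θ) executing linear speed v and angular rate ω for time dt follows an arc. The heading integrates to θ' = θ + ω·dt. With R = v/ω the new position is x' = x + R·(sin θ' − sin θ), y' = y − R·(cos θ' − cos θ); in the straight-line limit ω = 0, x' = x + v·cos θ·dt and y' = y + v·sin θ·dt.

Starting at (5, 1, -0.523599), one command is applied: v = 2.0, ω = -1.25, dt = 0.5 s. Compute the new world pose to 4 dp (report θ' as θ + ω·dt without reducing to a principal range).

(5.6595, 0.2700, -1.1486)

θ' = -0.5236 + -1.25·0.5 = -1.1486
R = v/ω = 2.0/-1.25 = -1.6000
x' = 5 + -1.6000·(sin -1.1486 − sin -0.5236) = 5.6595
y' = 1 − -1.6000·(cos -1.1486 − cos -0.5236) = 0.2700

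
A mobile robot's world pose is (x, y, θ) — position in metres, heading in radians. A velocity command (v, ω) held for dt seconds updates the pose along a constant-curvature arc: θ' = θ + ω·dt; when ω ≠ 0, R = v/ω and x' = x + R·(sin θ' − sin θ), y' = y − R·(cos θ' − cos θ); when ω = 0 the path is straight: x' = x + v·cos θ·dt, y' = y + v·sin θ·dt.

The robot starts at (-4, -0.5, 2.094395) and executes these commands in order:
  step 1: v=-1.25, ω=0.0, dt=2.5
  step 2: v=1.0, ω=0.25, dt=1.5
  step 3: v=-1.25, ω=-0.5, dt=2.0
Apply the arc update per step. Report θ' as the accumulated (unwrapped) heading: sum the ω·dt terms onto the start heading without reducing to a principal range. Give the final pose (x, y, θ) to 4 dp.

step 1: θ'=2.0944 (straight) → pose (-2.4375, -3.2063, 2.0944)
step 2: θ'=2.4694 (R=4.0000) → pose (-3.4108, -2.0765, 2.4694)
step 3: θ'=1.4694 (R=2.5000) → pose (-2.4804, -4.2857, 1.4694)

(-2.4804, -4.2857, 1.4694)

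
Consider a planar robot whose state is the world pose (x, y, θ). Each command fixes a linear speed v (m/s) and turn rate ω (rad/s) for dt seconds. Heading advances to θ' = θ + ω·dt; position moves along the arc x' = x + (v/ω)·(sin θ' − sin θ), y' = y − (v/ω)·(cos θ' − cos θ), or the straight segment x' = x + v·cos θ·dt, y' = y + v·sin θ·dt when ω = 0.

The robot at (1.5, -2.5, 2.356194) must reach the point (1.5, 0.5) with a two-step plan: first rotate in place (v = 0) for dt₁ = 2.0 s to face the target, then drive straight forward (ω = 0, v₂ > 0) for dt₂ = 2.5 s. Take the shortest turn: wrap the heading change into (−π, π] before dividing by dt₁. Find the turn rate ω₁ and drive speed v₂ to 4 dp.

ω₁ = -0.3927, v₂ = 1.2000

heading to target = atan2(0.5−-2.5, 1.5−1.5) = 1.5708
Δθ = wrap(1.5708 − 2.3562) = -0.7854; ω₁ = Δθ/dt₁ = -0.3927
distance = √((1.5−1.5)² + (0.5−-2.5)²) = 3.0000; v₂ = distance/dt₂ = 1.2000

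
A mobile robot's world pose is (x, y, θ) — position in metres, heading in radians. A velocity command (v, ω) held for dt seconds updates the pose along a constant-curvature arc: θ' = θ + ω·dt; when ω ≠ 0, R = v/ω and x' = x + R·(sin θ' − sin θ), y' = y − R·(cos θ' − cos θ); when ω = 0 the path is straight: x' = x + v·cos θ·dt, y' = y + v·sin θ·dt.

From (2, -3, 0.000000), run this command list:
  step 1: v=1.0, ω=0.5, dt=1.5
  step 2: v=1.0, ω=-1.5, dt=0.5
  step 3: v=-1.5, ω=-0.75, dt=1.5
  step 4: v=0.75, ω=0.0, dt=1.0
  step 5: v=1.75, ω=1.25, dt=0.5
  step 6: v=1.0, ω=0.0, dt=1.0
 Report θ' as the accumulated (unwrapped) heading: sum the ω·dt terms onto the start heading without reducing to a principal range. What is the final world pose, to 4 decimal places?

(3.8061, -2.9280, -0.5000)

step 1: θ'=0.7500 (R=2.0000) → pose (3.3633, -2.4634, 0.7500)
step 2: θ'=0.0000 (R=-0.6667) → pose (3.8177, -2.2845, 0.0000)
step 3: θ'=-1.1250 (R=2.0000) → pose (2.0132, -1.1469, -1.1250)
step 4: θ'=-1.1250 (straight) → pose (2.3366, -1.8236, -1.1250)
step 5: θ'=-0.5000 (R=1.4000) → pose (2.9285, -2.4485, -0.5000)
step 6: θ'=-0.5000 (straight) → pose (3.8061, -2.9280, -0.5000)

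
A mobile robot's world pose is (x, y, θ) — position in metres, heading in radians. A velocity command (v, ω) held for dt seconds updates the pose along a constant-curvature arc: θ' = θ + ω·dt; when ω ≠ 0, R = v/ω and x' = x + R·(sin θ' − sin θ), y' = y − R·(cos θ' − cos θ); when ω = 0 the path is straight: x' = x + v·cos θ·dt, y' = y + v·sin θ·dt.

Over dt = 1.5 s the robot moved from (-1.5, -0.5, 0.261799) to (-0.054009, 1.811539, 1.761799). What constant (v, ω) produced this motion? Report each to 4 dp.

v = 2.0000, ω = 1.0000

Δθ = 1.761799 − 0.261799 = 1.500000
ω = Δθ/dt = 1.500000/1.5 = 1.0000
R = −Δy/(cos θ' − cos θ) = 2.0000
v = R·ω = 2.0000·1.0000 = 2.0000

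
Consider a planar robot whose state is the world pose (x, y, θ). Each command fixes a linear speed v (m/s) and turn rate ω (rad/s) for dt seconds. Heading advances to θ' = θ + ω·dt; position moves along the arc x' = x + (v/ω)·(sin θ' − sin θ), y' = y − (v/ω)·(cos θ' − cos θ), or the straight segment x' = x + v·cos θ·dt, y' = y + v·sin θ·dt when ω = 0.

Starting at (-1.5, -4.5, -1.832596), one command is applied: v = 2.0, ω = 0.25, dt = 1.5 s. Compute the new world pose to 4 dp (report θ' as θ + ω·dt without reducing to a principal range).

(-1.7214, -7.4742, -1.4576)

θ' = -1.8326 + 0.25·1.5 = -1.4576
R = v/ω = 2.0/0.25 = 8.0000
x' = -1.5 + 8.0000·(sin -1.4576 − sin -1.8326) = -1.7214
y' = -4.5 − 8.0000·(cos -1.4576 − cos -1.8326) = -7.4742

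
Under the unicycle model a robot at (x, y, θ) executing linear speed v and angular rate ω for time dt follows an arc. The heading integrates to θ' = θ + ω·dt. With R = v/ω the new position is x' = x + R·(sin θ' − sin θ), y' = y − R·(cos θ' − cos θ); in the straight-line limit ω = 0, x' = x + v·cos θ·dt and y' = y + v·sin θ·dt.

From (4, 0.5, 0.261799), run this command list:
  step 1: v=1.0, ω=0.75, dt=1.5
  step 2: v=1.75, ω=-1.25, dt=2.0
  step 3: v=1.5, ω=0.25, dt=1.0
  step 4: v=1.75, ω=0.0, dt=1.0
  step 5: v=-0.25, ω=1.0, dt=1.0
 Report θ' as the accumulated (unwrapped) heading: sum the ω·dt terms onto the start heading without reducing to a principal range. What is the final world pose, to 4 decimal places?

(9.3346, -0.5877, 0.1368)

step 1: θ'=1.3868 (R=1.3333) → pose (4.9657, 1.5440, 1.3868)
step 2: θ'=-1.1132 (R=-1.4000) → pose (7.5981, 1.9063, -1.1132)
step 3: θ'=-0.8632 (R=6.0000) → pose (8.4212, 0.6570, -0.8632)
step 4: θ'=-0.8632 (straight) → pose (9.5587, -0.6729, -0.8632)
step 5: θ'=0.1368 (R=-0.2500) → pose (9.3346, -0.5877, 0.1368)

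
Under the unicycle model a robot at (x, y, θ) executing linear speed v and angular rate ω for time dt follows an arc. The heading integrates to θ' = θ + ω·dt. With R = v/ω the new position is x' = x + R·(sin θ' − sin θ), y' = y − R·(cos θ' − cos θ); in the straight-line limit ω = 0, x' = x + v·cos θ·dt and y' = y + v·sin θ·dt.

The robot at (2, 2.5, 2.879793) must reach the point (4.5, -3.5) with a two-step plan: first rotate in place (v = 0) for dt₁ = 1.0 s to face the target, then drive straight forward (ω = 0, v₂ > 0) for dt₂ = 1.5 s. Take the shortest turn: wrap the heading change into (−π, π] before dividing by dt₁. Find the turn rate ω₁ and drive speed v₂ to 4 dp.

heading to target = atan2(-3.5−2.5, 4.5−2) = -1.1760
Δθ = wrap(-1.1760 − 2.8798) = 2.2274; ω₁ = Δθ/dt₁ = 2.2274
distance = √((4.5−2)² + (-3.5−2.5)²) = 6.5000; v₂ = distance/dt₂ = 4.3333

ω₁ = 2.2274, v₂ = 4.3333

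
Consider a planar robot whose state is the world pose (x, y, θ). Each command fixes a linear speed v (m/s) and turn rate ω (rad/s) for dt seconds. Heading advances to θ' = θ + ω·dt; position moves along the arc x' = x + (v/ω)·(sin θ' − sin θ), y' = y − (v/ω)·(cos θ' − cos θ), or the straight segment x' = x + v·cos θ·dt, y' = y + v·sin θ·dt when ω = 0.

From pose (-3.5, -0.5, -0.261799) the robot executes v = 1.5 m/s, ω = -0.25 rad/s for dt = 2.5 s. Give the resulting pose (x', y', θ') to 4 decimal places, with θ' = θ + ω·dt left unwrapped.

(-0.4026, -2.5042, -0.8868)

θ' = -0.2618 + -0.25·2.5 = -0.8868
R = v/ω = 1.5/-0.25 = -6.0000
x' = -3.5 + -6.0000·(sin -0.8868 − sin -0.2618) = -0.4026
y' = -0.5 − -6.0000·(cos -0.8868 − cos -0.2618) = -2.5042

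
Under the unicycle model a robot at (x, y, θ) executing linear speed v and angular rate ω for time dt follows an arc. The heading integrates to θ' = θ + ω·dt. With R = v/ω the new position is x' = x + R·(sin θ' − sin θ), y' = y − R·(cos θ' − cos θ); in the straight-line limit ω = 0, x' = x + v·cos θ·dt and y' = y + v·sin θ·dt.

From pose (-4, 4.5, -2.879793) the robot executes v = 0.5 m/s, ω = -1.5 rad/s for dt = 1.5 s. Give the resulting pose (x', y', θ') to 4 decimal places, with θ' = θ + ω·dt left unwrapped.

θ' = -2.8798 + -1.5·1.5 = -5.1298
R = v/ω = 0.5/-1.5 = -0.3333
x' = -4 + -0.3333·(sin -5.1298 − sin -2.8798) = -4.3910
y' = 4.5 − -0.3333·(cos -5.1298 − cos -2.8798) = 4.9571

(-4.3910, 4.9571, -5.1298)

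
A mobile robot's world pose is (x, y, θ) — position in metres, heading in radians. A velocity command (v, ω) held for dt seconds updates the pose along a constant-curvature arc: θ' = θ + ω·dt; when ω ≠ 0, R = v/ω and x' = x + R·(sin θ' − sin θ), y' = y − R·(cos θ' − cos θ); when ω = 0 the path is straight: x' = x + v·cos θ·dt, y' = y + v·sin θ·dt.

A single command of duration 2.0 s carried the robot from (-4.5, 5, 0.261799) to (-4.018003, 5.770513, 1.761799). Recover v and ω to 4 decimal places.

v = 0.5000, ω = 0.7500

Δθ = 1.761799 − 0.261799 = 1.500000
ω = Δθ/dt = 1.500000/2.0 = 0.7500
R = −Δy/(cos θ' − cos θ) = 0.6667
v = R·ω = 0.6667·0.7500 = 0.5000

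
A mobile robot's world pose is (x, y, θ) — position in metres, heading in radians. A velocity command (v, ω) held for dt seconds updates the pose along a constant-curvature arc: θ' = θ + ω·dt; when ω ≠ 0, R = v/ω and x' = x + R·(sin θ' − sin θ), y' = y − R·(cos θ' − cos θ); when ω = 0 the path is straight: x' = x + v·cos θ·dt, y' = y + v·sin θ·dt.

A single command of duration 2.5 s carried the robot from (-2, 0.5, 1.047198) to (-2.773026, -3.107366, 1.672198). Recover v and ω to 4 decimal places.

Δθ = 1.672198 − 1.047198 = 0.625000
ω = Δθ/dt = 0.625000/2.5 = 0.2500
R = −Δy/(cos θ' − cos θ) = -6.0000
v = R·ω = -6.0000·0.2500 = -1.5000

v = -1.5000, ω = 0.2500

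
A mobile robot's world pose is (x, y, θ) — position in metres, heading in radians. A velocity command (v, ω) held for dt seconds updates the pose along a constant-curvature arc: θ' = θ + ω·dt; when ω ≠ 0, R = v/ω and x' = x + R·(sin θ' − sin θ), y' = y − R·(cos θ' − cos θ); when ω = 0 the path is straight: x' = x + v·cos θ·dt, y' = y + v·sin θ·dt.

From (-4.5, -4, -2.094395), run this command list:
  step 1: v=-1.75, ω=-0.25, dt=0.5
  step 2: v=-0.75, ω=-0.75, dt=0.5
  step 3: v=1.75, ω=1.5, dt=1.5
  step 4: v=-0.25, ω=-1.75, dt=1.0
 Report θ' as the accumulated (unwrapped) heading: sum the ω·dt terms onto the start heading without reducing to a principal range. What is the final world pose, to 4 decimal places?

step 1: θ'=-2.2194 (R=7.0000) → pose (-4.0163, -3.2715, -2.2194)
step 2: θ'=-2.5944 (R=1.0000) → pose (-3.7397, -3.0216, -2.5944)
step 3: θ'=-0.3444 (R=1.1667) → pose (-3.5266, -5.1161, -0.3444)
step 4: θ'=-2.0944 (R=0.1429) → pose (-3.6021, -4.9102, -2.0944)

(-3.6021, -4.9102, -2.0944)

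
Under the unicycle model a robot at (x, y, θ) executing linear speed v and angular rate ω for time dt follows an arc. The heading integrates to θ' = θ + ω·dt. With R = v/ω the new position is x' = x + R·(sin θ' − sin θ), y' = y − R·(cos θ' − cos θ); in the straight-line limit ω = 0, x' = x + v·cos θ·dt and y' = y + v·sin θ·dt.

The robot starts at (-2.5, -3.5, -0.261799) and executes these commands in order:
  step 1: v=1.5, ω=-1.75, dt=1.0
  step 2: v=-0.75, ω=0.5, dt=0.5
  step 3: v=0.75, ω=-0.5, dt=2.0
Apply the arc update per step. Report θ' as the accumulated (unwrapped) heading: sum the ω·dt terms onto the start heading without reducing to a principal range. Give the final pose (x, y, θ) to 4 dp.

step 1: θ'=-2.0118 (R=-0.8571) → pose (-1.9467, -4.6938, -2.0118)
step 2: θ'=-1.7618 (R=-1.5000) → pose (-1.8305, -4.3383, -1.7618)
step 3: θ'=-2.7618 (R=-1.5000) → pose (-2.7471, -5.4466, -2.7618)

(-2.7471, -5.4466, -2.7618)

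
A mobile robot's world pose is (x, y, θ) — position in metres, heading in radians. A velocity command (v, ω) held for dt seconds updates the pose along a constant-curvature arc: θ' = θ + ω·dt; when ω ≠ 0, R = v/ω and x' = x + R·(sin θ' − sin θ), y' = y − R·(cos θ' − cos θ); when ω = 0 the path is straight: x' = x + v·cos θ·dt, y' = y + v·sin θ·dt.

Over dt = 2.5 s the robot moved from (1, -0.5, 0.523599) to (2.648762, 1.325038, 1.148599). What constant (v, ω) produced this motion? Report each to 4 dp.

v = 1.0000, ω = 0.2500

Δθ = 1.148599 − 0.523599 = 0.625000
ω = Δθ/dt = 0.625000/2.5 = 0.2500
R = −Δy/(cos θ' − cos θ) = 4.0000
v = R·ω = 4.0000·0.2500 = 1.0000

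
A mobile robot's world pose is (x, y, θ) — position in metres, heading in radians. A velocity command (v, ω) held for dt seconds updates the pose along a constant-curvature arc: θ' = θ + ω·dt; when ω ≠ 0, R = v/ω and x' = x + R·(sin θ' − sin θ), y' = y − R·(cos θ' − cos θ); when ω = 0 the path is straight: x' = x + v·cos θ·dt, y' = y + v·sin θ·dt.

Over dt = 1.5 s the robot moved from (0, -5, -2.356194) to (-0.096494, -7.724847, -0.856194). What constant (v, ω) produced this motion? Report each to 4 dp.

v = 2.0000, ω = 1.0000

Δθ = -0.856194 − -2.356194 = 1.500000
ω = Δθ/dt = 1.500000/1.5 = 1.0000
R = −Δy/(cos θ' − cos θ) = 2.0000
v = R·ω = 2.0000·1.0000 = 2.0000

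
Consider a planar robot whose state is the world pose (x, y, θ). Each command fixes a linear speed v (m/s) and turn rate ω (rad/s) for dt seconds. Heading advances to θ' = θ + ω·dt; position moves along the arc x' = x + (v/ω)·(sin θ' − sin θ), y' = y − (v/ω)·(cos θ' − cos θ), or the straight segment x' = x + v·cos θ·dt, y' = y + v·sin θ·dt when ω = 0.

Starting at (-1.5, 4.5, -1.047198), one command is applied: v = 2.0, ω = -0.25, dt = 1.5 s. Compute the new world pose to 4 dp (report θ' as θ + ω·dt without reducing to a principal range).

θ' = -1.0472 + -0.25·1.5 = -1.4222
R = v/ω = 2.0/-0.25 = -8.0000
x' = -1.5 + -8.0000·(sin -1.4222 − sin -1.0472) = -0.5164
y' = 4.5 − -8.0000·(cos -1.4222 − cos -1.0472) = 1.6844

(-0.5164, 1.6844, -1.4222)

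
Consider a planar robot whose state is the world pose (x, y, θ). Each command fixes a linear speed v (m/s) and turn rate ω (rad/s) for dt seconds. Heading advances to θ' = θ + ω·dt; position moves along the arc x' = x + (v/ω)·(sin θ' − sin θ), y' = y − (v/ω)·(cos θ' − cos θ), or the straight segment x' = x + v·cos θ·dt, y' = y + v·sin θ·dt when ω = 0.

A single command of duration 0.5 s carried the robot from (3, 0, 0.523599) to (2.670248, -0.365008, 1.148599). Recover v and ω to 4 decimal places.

v = -1.0000, ω = 1.2500

Δθ = 1.148599 − 0.523599 = 0.625000
ω = Δθ/dt = 0.625000/0.5 = 1.2500
R = −Δy/(cos θ' − cos θ) = -0.8000
v = R·ω = -0.8000·1.2500 = -1.0000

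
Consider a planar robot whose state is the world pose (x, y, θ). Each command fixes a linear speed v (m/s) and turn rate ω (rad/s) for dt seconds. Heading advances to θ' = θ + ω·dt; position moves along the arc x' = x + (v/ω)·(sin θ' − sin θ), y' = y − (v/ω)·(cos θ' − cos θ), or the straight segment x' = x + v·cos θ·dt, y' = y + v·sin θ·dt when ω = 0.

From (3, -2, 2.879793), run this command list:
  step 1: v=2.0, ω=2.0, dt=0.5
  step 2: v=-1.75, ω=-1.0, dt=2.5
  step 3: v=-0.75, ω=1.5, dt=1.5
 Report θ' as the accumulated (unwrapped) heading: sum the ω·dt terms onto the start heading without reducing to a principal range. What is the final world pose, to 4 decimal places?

step 1: θ'=3.8798 (R=1.0000) → pose (2.0682, -2.2262, 3.8798)
step 2: θ'=1.3798 (R=1.7500) → pose (4.9641, -3.8529, 1.3798)
step 3: θ'=3.6298 (R=-0.5000) → pose (5.6895, -4.3894, 3.6298)

(5.6895, -4.3894, 3.6298)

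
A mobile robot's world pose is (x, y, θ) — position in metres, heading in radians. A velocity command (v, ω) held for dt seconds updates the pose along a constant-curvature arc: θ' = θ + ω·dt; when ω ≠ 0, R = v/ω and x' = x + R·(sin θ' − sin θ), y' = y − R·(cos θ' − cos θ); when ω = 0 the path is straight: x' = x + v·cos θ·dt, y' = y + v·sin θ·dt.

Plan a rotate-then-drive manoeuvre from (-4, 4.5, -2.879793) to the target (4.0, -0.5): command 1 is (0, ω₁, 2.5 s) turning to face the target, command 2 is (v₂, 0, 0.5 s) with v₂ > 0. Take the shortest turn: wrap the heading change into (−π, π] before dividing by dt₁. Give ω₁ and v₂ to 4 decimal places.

ω₁ = 0.9285, v₂ = 18.8680

heading to target = atan2(-0.5−4.5, 4−-4) = -0.5586
Δθ = wrap(-0.5586 − -2.8798) = 2.3212; ω₁ = Δθ/dt₁ = 0.9285
distance = √((4−-4)² + (-0.5−4.5)²) = 9.4340; v₂ = distance/dt₂ = 18.8680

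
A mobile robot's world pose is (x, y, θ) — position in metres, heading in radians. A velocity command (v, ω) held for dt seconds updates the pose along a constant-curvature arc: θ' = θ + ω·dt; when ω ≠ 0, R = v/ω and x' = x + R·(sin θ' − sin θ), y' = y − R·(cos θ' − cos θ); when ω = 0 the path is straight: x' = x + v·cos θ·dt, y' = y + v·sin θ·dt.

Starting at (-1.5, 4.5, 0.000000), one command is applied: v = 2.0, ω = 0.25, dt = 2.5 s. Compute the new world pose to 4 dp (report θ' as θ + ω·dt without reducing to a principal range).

θ' = 0.0000 + 0.25·2.5 = 0.6250
R = v/ω = 2.0/0.25 = 8.0000
x' = -1.5 + 8.0000·(sin 0.6250 − sin 0.0000) = 3.1808
y' = 4.5 − 8.0000·(cos 0.6250 − cos 0.0000) = 6.0123

(3.1808, 6.0123, 0.6250)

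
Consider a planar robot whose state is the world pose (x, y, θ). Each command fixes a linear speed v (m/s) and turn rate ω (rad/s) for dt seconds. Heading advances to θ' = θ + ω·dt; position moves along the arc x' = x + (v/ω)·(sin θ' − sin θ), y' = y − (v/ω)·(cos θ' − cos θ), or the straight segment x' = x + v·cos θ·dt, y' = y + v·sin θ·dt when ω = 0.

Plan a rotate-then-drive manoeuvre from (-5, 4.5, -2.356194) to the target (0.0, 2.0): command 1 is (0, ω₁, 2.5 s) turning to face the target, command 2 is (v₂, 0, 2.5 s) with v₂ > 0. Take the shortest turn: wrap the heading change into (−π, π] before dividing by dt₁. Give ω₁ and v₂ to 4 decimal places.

ω₁ = 0.7570, v₂ = 2.2361

heading to target = atan2(2−4.5, 0−-5) = -0.4636
Δθ = wrap(-0.4636 − -2.3562) = 1.8925; ω₁ = Δθ/dt₁ = 0.7570
distance = √((0−-5)² + (2−4.5)²) = 5.5902; v₂ = distance/dt₂ = 2.2361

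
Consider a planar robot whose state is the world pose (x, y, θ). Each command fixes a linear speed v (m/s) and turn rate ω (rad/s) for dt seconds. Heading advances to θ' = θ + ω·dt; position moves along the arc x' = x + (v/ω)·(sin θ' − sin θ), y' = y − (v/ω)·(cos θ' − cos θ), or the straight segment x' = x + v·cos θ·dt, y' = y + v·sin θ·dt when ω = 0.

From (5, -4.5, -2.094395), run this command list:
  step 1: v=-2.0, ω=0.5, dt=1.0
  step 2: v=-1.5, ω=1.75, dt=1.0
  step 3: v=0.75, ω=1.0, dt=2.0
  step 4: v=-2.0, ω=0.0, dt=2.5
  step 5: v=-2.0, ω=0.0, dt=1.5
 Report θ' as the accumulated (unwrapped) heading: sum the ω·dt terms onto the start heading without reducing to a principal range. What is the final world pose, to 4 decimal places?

step 1: θ'=-1.5944 (R=-4.0000) → pose (5.5348, -2.5944, -1.5944)
step 2: θ'=0.1556 (R=-0.8571) → pose (4.5450, -1.7274, 0.1556)
step 3: θ'=2.1556 (R=0.7500) → pose (5.0542, -0.5724, 2.1556)
step 4: θ'=2.1556 (straight) → pose (7.8144, -4.7415, 2.1556)
step 5: θ'=2.1556 (straight) → pose (9.4705, -7.2429, 2.1556)

(9.4705, -7.2429, 2.1556)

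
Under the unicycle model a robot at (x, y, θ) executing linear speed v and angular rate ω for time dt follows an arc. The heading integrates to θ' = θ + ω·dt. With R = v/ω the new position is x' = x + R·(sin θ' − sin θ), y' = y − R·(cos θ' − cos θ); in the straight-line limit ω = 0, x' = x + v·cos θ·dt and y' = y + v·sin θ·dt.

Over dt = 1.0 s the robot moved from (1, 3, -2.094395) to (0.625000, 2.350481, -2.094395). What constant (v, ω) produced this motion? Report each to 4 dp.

Δθ = -2.094395 − -2.094395 = 0.000000
ω = Δθ/dt = 0.000000/1.0 = 0.0000
ω = 0 → v = (Δx·cos θ + Δy·sin θ)/dt = 0.7500

v = 0.7500, ω = 0.0000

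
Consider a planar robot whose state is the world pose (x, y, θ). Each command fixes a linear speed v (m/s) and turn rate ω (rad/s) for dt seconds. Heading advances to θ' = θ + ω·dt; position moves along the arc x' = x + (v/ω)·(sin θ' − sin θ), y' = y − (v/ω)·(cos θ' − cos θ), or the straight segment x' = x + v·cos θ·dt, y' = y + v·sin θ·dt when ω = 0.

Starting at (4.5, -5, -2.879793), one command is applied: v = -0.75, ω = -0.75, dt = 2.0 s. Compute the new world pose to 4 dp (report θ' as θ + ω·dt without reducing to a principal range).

θ' = -2.8798 + -0.75·2.0 = -4.3798
R = v/ω = -0.75/-0.75 = 1.0000
x' = 4.5 + 1.0000·(sin -4.3798 − sin -2.8798) = 5.7040
y' = -5 − 1.0000·(cos -4.3798 − cos -2.8798) = -5.6394

(5.7040, -5.6394, -4.3798)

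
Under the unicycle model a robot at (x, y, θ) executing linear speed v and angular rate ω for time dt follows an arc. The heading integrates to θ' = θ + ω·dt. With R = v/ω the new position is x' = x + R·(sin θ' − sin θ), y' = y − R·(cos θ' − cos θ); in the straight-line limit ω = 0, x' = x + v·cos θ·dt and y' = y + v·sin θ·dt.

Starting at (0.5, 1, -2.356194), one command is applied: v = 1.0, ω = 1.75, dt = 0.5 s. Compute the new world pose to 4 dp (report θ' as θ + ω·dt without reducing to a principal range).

θ' = -2.3562 + 1.75·0.5 = -1.4812
R = v/ω = 1.0/1.75 = 0.5714
x' = 0.5 + 0.5714·(sin -1.4812 − sin -2.3562) = 0.3349
y' = 1 − 0.5714·(cos -1.4812 − cos -2.3562) = 0.5448

(0.3349, 0.5448, -1.4812)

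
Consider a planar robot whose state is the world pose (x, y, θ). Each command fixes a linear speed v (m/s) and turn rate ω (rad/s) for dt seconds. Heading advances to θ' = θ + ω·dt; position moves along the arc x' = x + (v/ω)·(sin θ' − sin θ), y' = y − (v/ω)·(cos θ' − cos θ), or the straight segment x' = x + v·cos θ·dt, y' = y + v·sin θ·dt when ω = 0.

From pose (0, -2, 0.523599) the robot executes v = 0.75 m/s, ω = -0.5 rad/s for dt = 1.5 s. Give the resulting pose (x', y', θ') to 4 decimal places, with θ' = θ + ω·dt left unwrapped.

(1.0867, -1.8373, -0.2264)

θ' = 0.5236 + -0.5·1.5 = -0.2264
R = v/ω = 0.75/-0.5 = -1.5000
x' = 0 + -1.5000·(sin -0.2264 − sin 0.5236) = 1.0867
y' = -2 − -1.5000·(cos -0.2264 − cos 0.5236) = -1.8373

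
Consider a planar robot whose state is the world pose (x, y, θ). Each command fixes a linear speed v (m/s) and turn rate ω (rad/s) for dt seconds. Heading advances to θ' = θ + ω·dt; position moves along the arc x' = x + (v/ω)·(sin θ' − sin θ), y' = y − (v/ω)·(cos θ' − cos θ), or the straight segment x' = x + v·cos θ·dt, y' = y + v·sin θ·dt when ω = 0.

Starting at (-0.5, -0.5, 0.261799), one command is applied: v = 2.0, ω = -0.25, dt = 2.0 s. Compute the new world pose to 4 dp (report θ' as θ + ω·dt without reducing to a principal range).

θ' = 0.2618 + -0.25·2.0 = -0.2382
R = v/ω = 2.0/-0.25 = -8.0000
x' = -0.5 + -8.0000·(sin -0.2382 − sin 0.2618) = 3.4582
y' = -0.5 − -8.0000·(cos -0.2382 − cos 0.2618) = -0.4533

(3.4582, -0.4533, -0.2382)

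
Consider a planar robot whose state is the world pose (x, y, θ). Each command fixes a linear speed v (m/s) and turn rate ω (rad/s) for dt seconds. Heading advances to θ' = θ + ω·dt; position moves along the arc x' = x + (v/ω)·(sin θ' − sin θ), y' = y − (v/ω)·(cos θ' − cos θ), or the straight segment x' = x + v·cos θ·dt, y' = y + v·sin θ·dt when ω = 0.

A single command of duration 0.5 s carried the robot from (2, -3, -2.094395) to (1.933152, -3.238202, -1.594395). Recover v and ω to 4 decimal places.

v = 0.5000, ω = 1.0000

Δθ = -1.594395 − -2.094395 = 0.500000
ω = Δθ/dt = 0.500000/0.5 = 1.0000
R = −Δy/(cos θ' − cos θ) = 0.5000
v = R·ω = 0.5000·1.0000 = 0.5000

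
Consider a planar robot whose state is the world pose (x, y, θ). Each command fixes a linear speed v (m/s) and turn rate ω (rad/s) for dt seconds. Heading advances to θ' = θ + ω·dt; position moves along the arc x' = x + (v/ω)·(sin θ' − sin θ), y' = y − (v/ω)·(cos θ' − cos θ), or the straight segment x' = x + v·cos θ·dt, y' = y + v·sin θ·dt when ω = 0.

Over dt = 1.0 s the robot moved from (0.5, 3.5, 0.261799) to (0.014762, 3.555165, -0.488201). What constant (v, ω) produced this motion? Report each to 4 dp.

v = -0.5000, ω = -0.7500

Δθ = -0.488201 − 0.261799 = -0.750000
ω = Δθ/dt = -0.750000/1.0 = -0.7500
R = Δx/(sin θ' − sin θ) = 0.6667
v = R·ω = 0.6667·-0.7500 = -0.5000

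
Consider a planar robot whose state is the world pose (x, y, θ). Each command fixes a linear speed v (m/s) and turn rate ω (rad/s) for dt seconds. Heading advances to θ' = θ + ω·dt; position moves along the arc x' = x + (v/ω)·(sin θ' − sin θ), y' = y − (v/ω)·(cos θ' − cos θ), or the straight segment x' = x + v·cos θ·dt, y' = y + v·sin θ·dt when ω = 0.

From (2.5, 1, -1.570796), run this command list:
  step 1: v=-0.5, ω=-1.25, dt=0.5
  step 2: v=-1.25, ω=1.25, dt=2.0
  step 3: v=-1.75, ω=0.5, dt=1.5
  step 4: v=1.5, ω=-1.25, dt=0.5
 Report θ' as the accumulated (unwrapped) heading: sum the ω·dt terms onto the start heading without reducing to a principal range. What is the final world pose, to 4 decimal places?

(0.0142, 1.6611, 0.4292)

step 1: θ'=-2.1958 (R=0.4000) → pose (2.5756, 1.2340, -2.1958)
step 2: θ'=0.3042 (R=-1.0000) → pose (1.4651, 2.7732, 0.3042)
step 3: θ'=1.0542 (R=-3.5000) → pose (-0.5298, 1.1626, 1.0542)
step 4: θ'=0.4292 (R=-1.2000) → pose (0.0142, 1.6611, 0.4292)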